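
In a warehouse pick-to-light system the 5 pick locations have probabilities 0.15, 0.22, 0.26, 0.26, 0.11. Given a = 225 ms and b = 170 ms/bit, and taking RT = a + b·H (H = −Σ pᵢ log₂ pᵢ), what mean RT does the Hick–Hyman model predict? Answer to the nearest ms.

608 ms

H = 0.15·log₂(1/0.15) + 0.22·log₂(1/0.22) + 0.26·log₂(1/0.26) + 0.26·log₂(1/0.26) + 0.11·log₂(1/0.11) = 2.2520 bits.
RT = 225 + 170 × 2.2520 = 607.84 ms.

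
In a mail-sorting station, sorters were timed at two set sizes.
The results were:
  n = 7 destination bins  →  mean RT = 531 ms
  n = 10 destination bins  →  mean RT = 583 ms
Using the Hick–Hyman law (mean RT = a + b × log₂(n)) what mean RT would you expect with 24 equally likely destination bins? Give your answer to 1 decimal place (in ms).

RT is linear in log₂ n, so two points fix the line:
  b = (583 − 531) / (log₂ 10 − log₂ 7) = 52 / (3.3219 − 2.8074) = 101.055 ms/bit
  a = 531 − 101.055 × 2.8074 = 247.304 ms
Then RT(24) = 247.304 + 101.055 × log₂ 24 = 247.304 + 101.055 × 4.5850 ≈ 710.635 ms.

710.6 ms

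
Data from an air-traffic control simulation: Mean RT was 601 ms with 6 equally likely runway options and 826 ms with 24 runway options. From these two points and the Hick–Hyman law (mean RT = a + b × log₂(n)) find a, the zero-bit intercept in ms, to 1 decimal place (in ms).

310.2 ms

Slope: b = (826 − 601) / (log₂ 24 − log₂ 6) = 225/2.0000 = 112.500 ms/bit.
a = RT₁ − b·log₂ n₁ = 601 − 112.500 × 2.5850 = 310.192 ms.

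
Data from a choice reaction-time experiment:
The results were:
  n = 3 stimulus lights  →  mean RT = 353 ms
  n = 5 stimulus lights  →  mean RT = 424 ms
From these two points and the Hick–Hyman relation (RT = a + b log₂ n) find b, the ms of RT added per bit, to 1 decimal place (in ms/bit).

The slope on a log₂ axis is (424 − 353) / (2.3219 − 1.5850) = 96.341 ms/bit.

96.3 ms/bit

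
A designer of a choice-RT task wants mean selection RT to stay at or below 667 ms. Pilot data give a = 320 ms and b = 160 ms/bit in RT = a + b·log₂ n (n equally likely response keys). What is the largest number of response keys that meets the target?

160·log₂ n ≤ 667 − 320 = 347, giving log₂ n ≤ 2.1688 and n ≤ 4.496. The largest whole number is 4.

4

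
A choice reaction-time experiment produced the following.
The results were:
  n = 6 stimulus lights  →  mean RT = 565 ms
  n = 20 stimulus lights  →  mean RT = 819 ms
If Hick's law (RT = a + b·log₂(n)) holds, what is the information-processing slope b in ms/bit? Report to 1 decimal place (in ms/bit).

146.2 ms/bit

Slope: b = (819 − 565) / (log₂ 20 − log₂ 6) = 254/1.7370 = 146.232 ms/bit.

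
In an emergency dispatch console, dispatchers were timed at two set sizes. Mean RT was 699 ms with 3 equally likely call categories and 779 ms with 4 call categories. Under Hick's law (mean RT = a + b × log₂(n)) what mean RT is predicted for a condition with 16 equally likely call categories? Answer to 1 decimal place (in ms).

Solve the two-equation system in a and b:
  b = (779 − 699) / (log₂ 4 − log₂ 3) = 80 / (2 − 1.5850) = 192.754 ms/bit
  a = 699 − 192.754 × 1.5850 = 393.493 ms
Then RT(16) = 393.493 + 192.754 × log₂ 16 = 393.493 + 192.754 × 4 ≈ 1164.507 ms.

1164.5 ms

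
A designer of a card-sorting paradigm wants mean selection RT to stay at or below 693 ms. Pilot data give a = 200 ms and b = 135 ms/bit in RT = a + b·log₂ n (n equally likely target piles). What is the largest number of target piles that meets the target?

Information budget: (693 − 200)/135 = 3.6519 bits, so n ≤ 2^3.6519 = 12.569 → at most 12.

12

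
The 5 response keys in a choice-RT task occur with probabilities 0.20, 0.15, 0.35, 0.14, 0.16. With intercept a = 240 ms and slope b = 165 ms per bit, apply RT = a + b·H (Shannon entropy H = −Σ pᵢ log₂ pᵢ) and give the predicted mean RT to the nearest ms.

H = 0.20·log₂(1/0.20) + 0.15·log₂(1/0.15) + 0.35·log₂(1/0.35) + 0.14·log₂(1/0.14) + 0.16·log₂(1/0.16) = 2.2252 bits.
RT = 240 + 165 × 2.2252 = 607.15 ms.

607 ms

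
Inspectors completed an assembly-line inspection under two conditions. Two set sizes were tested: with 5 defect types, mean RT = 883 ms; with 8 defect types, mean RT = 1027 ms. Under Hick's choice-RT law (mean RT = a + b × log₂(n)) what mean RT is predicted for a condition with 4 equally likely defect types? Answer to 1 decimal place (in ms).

RT is linear in log₂ n, so two points fix the line:
  b = (1027 − 883) / (log₂ 8 − log₂ 5) = 144 / (3 − 2.3219) = 212.367 ms/bit
  a = 883 − 212.367 × 2.3219 = 389.899 ms
Then RT(4) = 389.899 + 212.367 × log₂ 4 = 389.899 + 212.367 × 2 ≈ 814.633 ms.

814.6 ms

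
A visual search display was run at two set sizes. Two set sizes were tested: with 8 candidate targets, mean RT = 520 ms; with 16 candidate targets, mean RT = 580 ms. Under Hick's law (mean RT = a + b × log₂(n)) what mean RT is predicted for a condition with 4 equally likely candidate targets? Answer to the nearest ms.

Solve the two-equation system in a and b:
  b = (580 − 520) / (log₂ 16 − log₂ 8) = 60 / (4 − 3) = 60 ms/bit
  a = 520 − 60 × 3 = 340 ms
Then RT(4) = 340 + 60 × log₂ 4 = 340 + 60 × 2 ≈ 460.000 ms.

460 ms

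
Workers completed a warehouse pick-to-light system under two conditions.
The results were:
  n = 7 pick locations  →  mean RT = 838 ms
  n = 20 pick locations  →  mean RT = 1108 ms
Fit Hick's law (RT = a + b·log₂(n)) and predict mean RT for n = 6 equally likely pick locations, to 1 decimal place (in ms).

798.4 ms

Fit slope and intercept:
  b = (1108 − 838) / (log₂ 20 − log₂ 7) = 270 / (4.3219 − 2.8074) = 178.268 ms/bit
  a = 838 − 178.268 × 2.8074 = 337.538 ms
Then RT(6) = 337.538 + 178.268 × log₂ 6 = 337.538 + 178.268 × 2.5850 ≈ 798.355 ms.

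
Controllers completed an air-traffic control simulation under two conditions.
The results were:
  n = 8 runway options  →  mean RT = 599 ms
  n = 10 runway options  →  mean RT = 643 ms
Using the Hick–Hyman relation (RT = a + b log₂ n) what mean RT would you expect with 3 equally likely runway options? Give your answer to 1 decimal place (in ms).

Solve the two-equation system in a and b:
  b = (643 − 599) / (log₂ 10 − log₂ 8) = 44 / (3.3219 − 3) = 136.676 ms/bit
  a = 599 − 136.676 × 3 = 188.971 ms
Then RT(3) = 188.971 + 136.676 × log₂ 3 = 188.971 + 136.676 × 1.5850 ≈ 405.598 ms.

405.6 ms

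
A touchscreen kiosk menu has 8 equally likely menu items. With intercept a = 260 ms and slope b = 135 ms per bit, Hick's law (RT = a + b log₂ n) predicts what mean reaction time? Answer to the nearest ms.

665 ms

log₂(8) = 3 bits, so RT = 260 + 135 × 3 ≈ 665.000 ms.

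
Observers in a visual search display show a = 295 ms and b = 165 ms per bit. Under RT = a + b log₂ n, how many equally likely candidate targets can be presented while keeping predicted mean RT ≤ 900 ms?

12

Information budget: (900 − 295)/165 = 3.6667 bits, so n ≤ 2^3.6667 = 12.699 → at most 12.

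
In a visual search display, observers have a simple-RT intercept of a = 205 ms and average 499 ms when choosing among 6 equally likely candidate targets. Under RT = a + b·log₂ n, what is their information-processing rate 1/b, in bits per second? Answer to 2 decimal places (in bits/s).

8.79 bits/s

Choice component = 499 − 205 = 294 ms over log₂(6) = 2.5850 bits.
b = 294 / 2.5850 = 113.735 ms/bit, so 1/b = 8.792 bits/s.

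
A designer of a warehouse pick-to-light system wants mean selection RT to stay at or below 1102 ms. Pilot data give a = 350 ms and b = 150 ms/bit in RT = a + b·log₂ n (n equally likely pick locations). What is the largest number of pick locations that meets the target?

150·log₂ n ≤ 1102 − 350 = 752, giving log₂ n ≤ 5.0133 and n ≤ 32.297. The largest whole number is 32.

32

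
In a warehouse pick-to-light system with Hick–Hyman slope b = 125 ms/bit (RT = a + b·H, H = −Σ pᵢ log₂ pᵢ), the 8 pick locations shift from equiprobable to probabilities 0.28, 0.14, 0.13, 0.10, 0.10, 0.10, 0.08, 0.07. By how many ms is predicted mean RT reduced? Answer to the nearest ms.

19 ms

Equiprobable entropy H₀ = log₂ 8 = 3.0000 bits.
Skewed entropy H = −Σ pᵢ log₂ pᵢ = 2.8506 bits.
ΔRT = b·(H₀ − H) = 125 × 0.1494 = 18.67 ms.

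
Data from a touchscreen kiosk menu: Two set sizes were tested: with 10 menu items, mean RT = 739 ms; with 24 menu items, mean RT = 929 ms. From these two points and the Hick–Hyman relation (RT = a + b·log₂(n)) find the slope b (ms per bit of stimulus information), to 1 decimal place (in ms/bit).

b = (RT₂ − RT₁)/(log₂ n₂ − log₂ n₁) = (929 − 739)/(4.5850 − 3.3219) = 150.431 ms/bit.

150.4 ms/bit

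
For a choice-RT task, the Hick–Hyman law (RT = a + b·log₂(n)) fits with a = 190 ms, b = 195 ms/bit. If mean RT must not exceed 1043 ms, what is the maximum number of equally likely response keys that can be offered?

20

195·log₂ n ≤ 1043 − 190 = 853, giving log₂ n ≤ 4.3744 and n ≤ 20.740. The largest whole number is 20.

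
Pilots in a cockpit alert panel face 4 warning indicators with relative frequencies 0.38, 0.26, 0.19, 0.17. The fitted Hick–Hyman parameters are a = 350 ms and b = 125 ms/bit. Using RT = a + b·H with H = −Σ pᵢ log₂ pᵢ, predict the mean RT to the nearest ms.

591 ms

H = 0.38·log₂(1/0.38) + 0.26·log₂(1/0.26) + 0.19·log₂(1/0.19) + 0.17·log₂(1/0.17) = 1.9256 bits.
RT = 350 + 125 × 1.9256 = 590.69 ms.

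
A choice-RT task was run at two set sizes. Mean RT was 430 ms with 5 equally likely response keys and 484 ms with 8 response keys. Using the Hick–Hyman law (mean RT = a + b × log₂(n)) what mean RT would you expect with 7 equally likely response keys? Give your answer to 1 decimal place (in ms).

468.7 ms

Solve the two-equation system in a and b:
  b = (484 − 430) / (log₂ 8 − log₂ 5) = 54 / (3 − 2.3219) = 79.638 ms/bit
  a = 430 − 79.638 × 2.3219 = 245.087 ms
Then RT(7) = 245.087 + 79.638 × log₂ 7 = 245.087 + 79.638 × 2.8074 ≈ 468.658 ms.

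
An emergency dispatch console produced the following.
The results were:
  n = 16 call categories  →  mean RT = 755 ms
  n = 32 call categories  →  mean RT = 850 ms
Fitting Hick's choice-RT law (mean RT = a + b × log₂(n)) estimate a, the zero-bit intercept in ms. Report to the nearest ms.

375 ms

The slope on a log₂ axis is (850 − 755) / (5 − 4) = 95 ms/bit.
a = RT₁ − b·log₂ n₁ = 755 − 95 × 4 = 375.000 ms.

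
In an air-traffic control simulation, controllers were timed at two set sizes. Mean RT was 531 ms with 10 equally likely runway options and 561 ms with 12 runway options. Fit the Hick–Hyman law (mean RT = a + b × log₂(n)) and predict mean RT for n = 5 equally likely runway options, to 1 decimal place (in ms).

Solve the two-equation system in a and b:
  b = (561 − 531) / (log₂ 12 − log₂ 10) = 30 / (3.5850 − 3.3219) = 114.054 ms/bit
  a = 531 − 114.054 × 3.3219 = 152.122 ms
Then RT(5) = 152.122 + 114.054 × log₂ 5 = 152.122 + 114.054 × 2.3219 ≈ 416.946 ms.

416.9 ms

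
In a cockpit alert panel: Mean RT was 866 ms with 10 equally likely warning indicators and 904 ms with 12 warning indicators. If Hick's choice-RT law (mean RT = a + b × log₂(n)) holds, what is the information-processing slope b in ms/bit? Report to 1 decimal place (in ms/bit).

The slope on a log₂ axis is (904 − 866) / (3.5850 − 3.3219) = 144.468 ms/bit.

144.5 ms/bit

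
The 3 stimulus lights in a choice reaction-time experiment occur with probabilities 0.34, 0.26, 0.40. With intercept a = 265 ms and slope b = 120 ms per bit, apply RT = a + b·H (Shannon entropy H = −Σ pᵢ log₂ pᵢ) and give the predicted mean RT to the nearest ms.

H = 0.34·log₂(1/0.34) + 0.26·log₂(1/0.26) + 0.40·log₂(1/0.40) = 1.5632 bits.
RT = 265 + 120 × 1.5632 = 452.59 ms.

453 ms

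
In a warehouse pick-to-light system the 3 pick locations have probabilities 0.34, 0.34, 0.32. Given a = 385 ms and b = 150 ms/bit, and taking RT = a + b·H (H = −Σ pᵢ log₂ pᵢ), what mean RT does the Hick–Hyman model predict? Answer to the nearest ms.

623 ms

H = 0.34·log₂(1/0.34) + 0.34·log₂(1/0.34) + 0.32·log₂(1/0.32) = 1.5844 bits.
RT = 385 + 150 × 1.5844 = 622.66 ms.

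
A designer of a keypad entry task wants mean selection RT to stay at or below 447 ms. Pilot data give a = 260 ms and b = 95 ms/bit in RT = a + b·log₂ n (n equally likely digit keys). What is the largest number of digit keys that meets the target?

3

Set 260 + 95·log₂ n ≤ 447 → log₂ n ≤ (447 − 260)/95 = 1.9684.
So n ≤ 2^1.9684 = 3.913; the largest integer n is 3.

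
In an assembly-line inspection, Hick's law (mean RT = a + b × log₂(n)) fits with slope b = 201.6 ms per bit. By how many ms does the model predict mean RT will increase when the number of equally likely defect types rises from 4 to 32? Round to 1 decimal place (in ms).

604.8 ms

ΔRT = (a + b log₂ n₂) − (a + b log₂ n₁) = b·(log₂ n₂ − log₂ n₁).
log₂(32) − log₂(4) = log₂(32/4) = log₂(8) = 3.
ΔRT = 201.6 × 3.0000 = 604.800 ms.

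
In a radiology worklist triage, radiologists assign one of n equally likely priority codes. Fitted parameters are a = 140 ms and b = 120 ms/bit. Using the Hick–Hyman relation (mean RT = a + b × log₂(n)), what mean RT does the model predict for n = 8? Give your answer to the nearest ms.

log₂(8) = 3 bits, so RT = 140 + 120 × 3 ≈ 500.000 ms.

500 ms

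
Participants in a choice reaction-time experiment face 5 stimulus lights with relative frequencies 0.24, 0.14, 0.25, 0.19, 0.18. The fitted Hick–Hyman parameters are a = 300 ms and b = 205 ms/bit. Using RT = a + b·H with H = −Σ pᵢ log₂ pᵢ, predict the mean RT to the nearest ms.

H = 0.24·log₂(1/0.24) + 0.14·log₂(1/0.14) + 0.25·log₂(1/0.25) + 0.19·log₂(1/0.19) + 0.18·log₂(1/0.18) = 2.2918 bits.
RT = 300 + 205 × 2.2918 = 769.81 ms.

770 ms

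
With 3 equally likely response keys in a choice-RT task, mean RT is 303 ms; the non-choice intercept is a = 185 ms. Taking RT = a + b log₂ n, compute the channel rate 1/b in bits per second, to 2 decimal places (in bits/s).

13.43 bits/s

Choice component = 303 − 185 = 118 ms over log₂(3) = 1.5850 bits.
b = 118 / 1.5850 = 74.450 ms/bit, so 1/b = 13.432 bits/s.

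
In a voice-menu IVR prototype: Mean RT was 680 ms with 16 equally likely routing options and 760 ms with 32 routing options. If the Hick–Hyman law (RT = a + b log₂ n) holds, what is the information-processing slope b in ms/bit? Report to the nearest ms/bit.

80 ms/bit

The slope on a log₂ axis is (760 − 680) / (5 − 4) = 80 ms/bit.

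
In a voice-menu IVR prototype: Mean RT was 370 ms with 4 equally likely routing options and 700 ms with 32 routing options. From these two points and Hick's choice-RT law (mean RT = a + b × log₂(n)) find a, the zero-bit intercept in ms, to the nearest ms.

b = (RT₂ − RT₁)/(log₂ n₂ − log₂ n₁) = (700 − 370)/(5 − 2) = 110 ms/bit.
a = RT₁ − b·log₂ n₁ = 370 − 110 × 2 = 150.000 ms.

150 ms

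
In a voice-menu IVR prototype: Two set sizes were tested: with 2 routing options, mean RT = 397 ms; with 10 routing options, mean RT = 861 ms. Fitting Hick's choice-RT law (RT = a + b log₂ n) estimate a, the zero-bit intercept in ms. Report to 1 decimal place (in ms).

197.2 ms

b = (RT₂ − RT₁)/(log₂ n₂ − log₂ n₁) = (861 − 397)/(3.3219 − 1) = 199.834 ms/bit.
a = RT₁ − b·log₂ n₁ = 397 − 199.834 × 1 = 197.166 ms.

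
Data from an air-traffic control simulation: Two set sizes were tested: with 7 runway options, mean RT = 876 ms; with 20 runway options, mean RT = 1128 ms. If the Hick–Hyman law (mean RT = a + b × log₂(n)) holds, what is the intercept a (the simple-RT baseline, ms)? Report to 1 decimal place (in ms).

408.9 ms

b = (RT₂ − RT₁)/(log₂ n₂ − log₂ n₁) = (1128 − 876)/(4.3219 − 2.8074) = 166.384 ms/bit.
Intercept: a = 876 − 166.384·log₂(7) = 408.902 ms.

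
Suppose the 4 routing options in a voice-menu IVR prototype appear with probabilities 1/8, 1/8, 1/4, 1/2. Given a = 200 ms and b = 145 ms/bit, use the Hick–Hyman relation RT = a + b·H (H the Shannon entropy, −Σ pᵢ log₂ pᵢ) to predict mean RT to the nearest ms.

454 ms

H = −Σ pᵢ log₂ pᵢ = 0.125·3 + 0.125·3 + 0.25·2 + 0.5·1 = 1.750 bits.
RT = 200 + 145 × 1.750 = 453.75 ms.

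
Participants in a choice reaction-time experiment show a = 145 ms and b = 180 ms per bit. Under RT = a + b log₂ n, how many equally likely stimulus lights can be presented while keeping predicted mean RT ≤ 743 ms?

Set 145 + 180·log₂ n ≤ 743 → log₂ n ≤ (743 − 145)/180 = 3.3222.
So n ≤ 2^3.3222 = 10.002; the largest integer n is 10.

10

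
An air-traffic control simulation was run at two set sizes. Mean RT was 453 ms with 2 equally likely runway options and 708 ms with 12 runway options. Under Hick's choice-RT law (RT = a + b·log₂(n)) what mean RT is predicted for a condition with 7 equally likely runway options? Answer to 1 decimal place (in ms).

631.3 ms

Solve the two-equation system in a and b:
  b = (708 − 453) / (log₂ 12 − log₂ 2) = 255 / (3.5850 − 1) = 98.647 ms/bit
  a = 453 − 98.647 × 1 = 354.353 ms
Then RT(7) = 354.353 + 98.647 × log₂ 7 = 354.353 + 98.647 × 2.8074 ≈ 631.291 ms.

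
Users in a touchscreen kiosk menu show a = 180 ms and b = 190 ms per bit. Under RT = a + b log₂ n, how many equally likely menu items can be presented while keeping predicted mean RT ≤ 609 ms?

4

Information budget: (609 − 180)/190 = 2.2579 bits, so n ≤ 2^2.2579 = 4.783 → at most 4.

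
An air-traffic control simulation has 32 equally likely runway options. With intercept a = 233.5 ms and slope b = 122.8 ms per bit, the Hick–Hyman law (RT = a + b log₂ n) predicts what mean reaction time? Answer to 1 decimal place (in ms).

847.5 ms

log₂(32) = 5 bits, so RT = 233.5 + 122.8 × 5 ≈ 847.500 ms.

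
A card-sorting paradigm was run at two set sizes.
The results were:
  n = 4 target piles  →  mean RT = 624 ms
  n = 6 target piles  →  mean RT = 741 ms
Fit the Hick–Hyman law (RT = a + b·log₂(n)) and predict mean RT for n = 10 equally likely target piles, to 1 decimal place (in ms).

RT is linear in log₂ n, so two points fix the line:
  b = (741 − 624) / (log₂ 6 − log₂ 4) = 117 / (2.5850 − 2) = 200.013 ms/bit
  a = 624 − 200.013 × 2 = 223.974 ms
Then RT(10) = 223.974 + 200.013 × log₂ 10 = 223.974 + 200.013 × 3.3219 ≈ 888.403 ms.

888.4 ms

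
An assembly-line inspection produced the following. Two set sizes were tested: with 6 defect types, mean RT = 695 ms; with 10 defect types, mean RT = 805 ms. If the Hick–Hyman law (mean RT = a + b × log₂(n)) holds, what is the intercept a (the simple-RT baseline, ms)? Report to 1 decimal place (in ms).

b = (RT₂ − RT₁)/(log₂ n₂ − log₂ n₁) = (805 − 695)/(3.3219 − 2.5850) = 149.261 ms/bit.
a = RT₁ − b·log₂ n₁ = 695 − 149.261 × 2.5850 = 309.167 ms.

309.2 ms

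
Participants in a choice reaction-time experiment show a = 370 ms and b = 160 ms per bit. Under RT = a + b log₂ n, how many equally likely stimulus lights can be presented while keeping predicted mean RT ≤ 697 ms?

160·log₂ n ≤ 697 − 370 = 327, giving log₂ n ≤ 2.0438 and n ≤ 4.123. The largest whole number is 4.

4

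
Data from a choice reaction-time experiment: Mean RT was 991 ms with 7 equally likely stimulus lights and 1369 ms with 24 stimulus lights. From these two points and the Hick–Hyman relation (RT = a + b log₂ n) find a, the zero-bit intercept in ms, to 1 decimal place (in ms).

The slope on a log₂ axis is (1369 − 991) / (4.5850 − 2.8074) = 212.645 ms/bit.
Intercept: a = 991 − 212.645·log₂(7) = 394.029 ms.

394.0 ms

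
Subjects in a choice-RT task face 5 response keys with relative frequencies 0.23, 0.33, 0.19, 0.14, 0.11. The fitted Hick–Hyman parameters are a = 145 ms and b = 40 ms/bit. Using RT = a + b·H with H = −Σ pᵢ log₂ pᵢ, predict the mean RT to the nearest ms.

234 ms

Entropy contributions −pᵢ log₂ pᵢ: 0.4877, 0.5278, 0.4552, 0.3971, 0.3503; sum H = 2.2181 bits.
RT = a + bH = 145 + 40·2.2181 = 233.72 ms.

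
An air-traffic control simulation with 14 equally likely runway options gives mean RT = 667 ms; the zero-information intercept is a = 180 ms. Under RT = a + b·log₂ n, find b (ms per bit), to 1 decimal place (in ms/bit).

b = (667 − 180) / log₂(14) = 487 / 3.8074 = 127.910 ms/bit.

127.9 ms/bit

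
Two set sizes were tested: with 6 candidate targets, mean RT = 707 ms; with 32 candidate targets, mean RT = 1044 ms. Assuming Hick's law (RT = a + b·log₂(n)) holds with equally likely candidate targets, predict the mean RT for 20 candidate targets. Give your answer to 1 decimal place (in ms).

949.4 ms

Fit slope and intercept:
  b = (1044 − 707) / (log₂ 32 − log₂ 6) = 337 / (5 − 2.5850) = 139.542 ms/bit
  a = 707 − 139.542 × 2.5850 = 346.288 ms
Then RT(20) = 346.288 + 139.542 × log₂ 20 = 346.288 + 139.542 × 4.3219 ≈ 949.380 ms.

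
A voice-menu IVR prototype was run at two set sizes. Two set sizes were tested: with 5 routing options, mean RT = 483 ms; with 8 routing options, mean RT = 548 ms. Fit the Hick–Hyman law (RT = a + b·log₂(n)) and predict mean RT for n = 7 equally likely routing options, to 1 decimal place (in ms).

Solve the two-equation system in a and b:
  b = (548 − 483) / (log₂ 8 − log₂ 5) = 65 / (3 − 2.3219) = 95.860 ms/bit
  a = 483 − 95.860 × 2.3219 = 260.420 ms
Then RT(7) = 260.420 + 95.860 × log₂ 7 = 260.420 + 95.860 × 2.8074 ≈ 529.533 ms.

529.5 ms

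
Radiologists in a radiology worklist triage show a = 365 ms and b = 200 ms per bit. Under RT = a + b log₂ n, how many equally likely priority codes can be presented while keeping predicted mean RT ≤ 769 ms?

Set 365 + 200·log₂ n ≤ 769 → log₂ n ≤ (769 − 365)/200 = 2.0200.
So n ≤ 2^2.0200 = 4.056; the largest integer n is 4.

4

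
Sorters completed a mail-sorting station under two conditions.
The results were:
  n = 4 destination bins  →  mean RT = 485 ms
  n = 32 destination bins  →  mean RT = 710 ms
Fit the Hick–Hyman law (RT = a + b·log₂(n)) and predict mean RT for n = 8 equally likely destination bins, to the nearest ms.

RT is linear in log₂ n, so two points fix the line:
  b = (710 − 485) / (log₂ 32 − log₂ 4) = 225 / (5 − 2) = 75 ms/bit
  a = 485 − 75 × 2 = 335 ms
Then RT(8) = 335 + 75 × log₂ 8 = 335 + 75 × 3 ≈ 560.000 ms.

560 ms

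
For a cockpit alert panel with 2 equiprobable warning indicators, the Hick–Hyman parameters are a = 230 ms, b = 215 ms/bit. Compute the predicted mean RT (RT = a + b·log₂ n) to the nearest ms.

log₂(2) = 1 bits, so RT = 230 + 215 × 1 ≈ 445.000 ms.

445 ms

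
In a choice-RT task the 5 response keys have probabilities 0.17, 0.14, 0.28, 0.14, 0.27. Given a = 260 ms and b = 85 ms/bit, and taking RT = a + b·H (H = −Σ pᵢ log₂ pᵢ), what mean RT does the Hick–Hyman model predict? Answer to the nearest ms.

H = 0.17·log₂(1/0.17) + 0.14·log₂(1/0.14) + 0.28·log₂(1/0.28) + 0.14·log₂(1/0.14) + 0.27·log₂(1/0.27) = 2.2530 bits.
RT = 260 + 85 × 2.2530 = 451.51 ms.

452 ms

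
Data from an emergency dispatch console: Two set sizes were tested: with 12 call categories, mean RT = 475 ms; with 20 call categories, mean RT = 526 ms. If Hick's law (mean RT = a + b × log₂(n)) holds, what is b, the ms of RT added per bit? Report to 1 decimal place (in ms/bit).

69.2 ms/bit

b = (RT₂ − RT₁)/(log₂ n₂ − log₂ n₁) = (526 − 475)/(4.3219 − 3.5850) = 69.203 ms/bit.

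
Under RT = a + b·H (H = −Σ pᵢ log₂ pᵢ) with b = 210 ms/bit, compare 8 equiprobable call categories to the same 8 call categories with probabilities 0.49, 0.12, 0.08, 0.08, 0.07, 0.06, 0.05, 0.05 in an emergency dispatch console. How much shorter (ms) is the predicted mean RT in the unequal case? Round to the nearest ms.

The RT saving is b·ΔH. Equiprobable H₀ = log₂(8) = 3.0000 bits; with the given probabilities H = 2.3986 bits.
b·(H₀ − H) = 210 × (3.0000 − 2.3986) = 126.28 ms.

126 ms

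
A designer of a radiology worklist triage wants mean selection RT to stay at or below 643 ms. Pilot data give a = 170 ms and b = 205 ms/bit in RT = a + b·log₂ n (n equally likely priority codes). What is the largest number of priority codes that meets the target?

4

205·log₂ n ≤ 643 − 170 = 473, giving log₂ n ≤ 2.3073 and n ≤ 4.950. The largest whole number is 4.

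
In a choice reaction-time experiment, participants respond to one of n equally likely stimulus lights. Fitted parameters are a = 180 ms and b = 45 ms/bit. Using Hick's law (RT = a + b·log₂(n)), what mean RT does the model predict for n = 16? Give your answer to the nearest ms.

360 ms

log₂(16) = 4 bits, so RT = 180 + 45 × 4 ≈ 360.000 ms.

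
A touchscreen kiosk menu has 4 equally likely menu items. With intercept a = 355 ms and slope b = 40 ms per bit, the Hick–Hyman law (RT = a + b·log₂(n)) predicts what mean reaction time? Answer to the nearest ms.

435 ms

log₂(4) = 2 bits, so RT = 355 + 40 × 2 ≈ 435.000 ms.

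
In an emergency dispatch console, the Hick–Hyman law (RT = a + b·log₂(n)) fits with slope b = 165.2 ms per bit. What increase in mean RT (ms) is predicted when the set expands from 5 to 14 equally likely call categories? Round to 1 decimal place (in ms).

245.4 ms

Only the slope matters, since a is common to both: ΔRT = b·log₂(n₂/n₁).
log₂(14) − log₂(5) = 3.8074 − 2.3219 = 1.4854.
ΔRT = 165.2 × 1.4854 = 245.393 ms.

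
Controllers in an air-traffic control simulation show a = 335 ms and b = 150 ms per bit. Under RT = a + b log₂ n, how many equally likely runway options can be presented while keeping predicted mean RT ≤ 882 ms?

12

150·log₂ n ≤ 882 − 335 = 547, giving log₂ n ≤ 3.6467 and n ≤ 12.524. The largest whole number is 12.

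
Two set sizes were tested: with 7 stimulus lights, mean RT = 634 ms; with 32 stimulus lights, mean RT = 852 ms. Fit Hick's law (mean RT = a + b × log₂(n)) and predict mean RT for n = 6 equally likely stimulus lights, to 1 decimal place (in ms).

611.9 ms

With log₂ n on the abscissa the relation is linear; from the two conditions:
  b = (852 − 634) / (log₂ 32 − log₂ 7) = 218 / (5 − 2.8074) = 99.423 ms/bit
  a = 634 − 99.423 × 2.8074 = 354.884 ms
Then RT(6) = 354.884 + 99.423 × log₂ 6 = 354.884 + 99.423 × 2.5850 ≈ 611.889 ms.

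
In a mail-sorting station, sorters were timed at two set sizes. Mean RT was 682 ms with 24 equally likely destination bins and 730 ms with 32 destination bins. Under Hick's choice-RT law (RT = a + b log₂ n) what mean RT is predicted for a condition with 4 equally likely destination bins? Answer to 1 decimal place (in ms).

383.0 ms

RT is linear in log₂ n, so two points fix the line:
  b = (730 − 682) / (log₂ 32 − log₂ 24) = 48 / (5 − 4.5850) = 115.652 ms/bit
  a = 682 − 115.652 × 4.5850 = 151.739 ms
Then RT(4) = 151.739 + 115.652 × log₂ 4 = 151.739 + 115.652 × 2 ≈ 383.043 ms.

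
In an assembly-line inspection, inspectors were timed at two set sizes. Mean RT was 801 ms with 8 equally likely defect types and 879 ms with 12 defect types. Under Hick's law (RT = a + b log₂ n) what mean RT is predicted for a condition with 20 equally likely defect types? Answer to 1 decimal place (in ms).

RT is linear in log₂ n, so two points fix the line:
  b = (879 − 801) / (log₂ 12 − log₂ 8) = 78 / (3.5850 − 3) = 133.342 ms/bit
  a = 801 − 133.342 × 3 = 400.974 ms
Then RT(20) = 400.974 + 133.342 × log₂ 20 = 400.974 + 133.342 × 4.3219 ≈ 977.268 ms.

977.3 ms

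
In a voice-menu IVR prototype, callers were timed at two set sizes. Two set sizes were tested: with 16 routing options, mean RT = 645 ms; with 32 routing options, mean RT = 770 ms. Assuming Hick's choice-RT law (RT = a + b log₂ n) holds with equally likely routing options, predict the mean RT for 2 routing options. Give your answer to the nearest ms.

270 ms

With log₂ n on the abscissa the relation is linear; from the two conditions:
  b = (770 − 645) / (log₂ 32 − log₂ 16) = 125 / (5 − 4) = 125 ms/bit
  a = 645 − 125 × 4 = 145 ms
Then RT(2) = 145 + 125 × log₂ 2 = 145 + 125 × 1 ≈ 270.000 ms.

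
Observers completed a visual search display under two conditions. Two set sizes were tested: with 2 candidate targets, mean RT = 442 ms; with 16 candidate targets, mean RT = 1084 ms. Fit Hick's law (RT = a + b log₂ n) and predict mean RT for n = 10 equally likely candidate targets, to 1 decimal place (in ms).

Fit slope and intercept:
  b = (1084 − 442) / (log₂ 16 − log₂ 2) = 642 / (4 − 1) = 214.000 ms/bit
  a = 442 − 214.000 × 1 = 228.000 ms
Then RT(10) = 228.000 + 214.000 × log₂ 10 = 228.000 + 214.000 × 3.3219 ≈ 938.893 ms.

938.9 ms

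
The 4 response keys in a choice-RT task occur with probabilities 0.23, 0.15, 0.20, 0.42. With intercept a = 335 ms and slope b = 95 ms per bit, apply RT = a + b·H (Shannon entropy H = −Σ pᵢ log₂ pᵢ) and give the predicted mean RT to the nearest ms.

H = 0.23·log₂(1/0.23) + 0.15·log₂(1/0.15) + 0.20·log₂(1/0.20) + 0.42·log₂(1/0.42) = 1.8882 bits.
RT = 335 + 95 × 1.8882 = 514.38 ms.

514 ms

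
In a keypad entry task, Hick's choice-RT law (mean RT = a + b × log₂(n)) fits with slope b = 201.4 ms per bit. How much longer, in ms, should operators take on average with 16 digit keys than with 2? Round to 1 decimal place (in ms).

The intercept a cancels: ΔRT = b·(log₂ n₂ − log₂ n₁) = b·log₂(n₂/n₁).
log₂(16) − log₂(2) = log₂(16/2) = log₂(8) = 3.
ΔRT = 201.4 × 3.0000 = 604.200 ms.

604.2 ms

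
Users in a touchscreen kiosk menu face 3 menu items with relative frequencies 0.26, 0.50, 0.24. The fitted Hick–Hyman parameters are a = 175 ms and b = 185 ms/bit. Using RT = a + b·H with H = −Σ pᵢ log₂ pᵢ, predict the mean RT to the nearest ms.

452 ms

H = 0.26·log₂(1/0.26) + 0.50·log₂(1/0.50) + 0.24·log₂(1/0.24) = 1.4994 bits.
RT = 175 + 185 × 1.4994 = 452.39 ms.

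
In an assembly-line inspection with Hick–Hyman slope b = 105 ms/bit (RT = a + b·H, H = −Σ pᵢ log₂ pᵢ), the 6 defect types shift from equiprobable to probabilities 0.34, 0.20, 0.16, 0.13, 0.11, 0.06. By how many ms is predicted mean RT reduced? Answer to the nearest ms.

20 ms

The RT saving is b·ΔH. Equiprobable H₀ = log₂(6) = 2.5850 bits; with the given probabilities H = 2.3930 bits.
b·(H₀ − H) = 105 × (2.5850 − 2.3930) = 20.15 ms.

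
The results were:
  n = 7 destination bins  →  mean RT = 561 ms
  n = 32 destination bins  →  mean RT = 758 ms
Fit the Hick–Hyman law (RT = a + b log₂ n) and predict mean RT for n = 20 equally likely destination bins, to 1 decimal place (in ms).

697.1 ms

With log₂ n on the abscissa the relation is linear; from the two conditions:
  b = (758 − 561) / (log₂ 32 − log₂ 7) = 197 / (5 − 2.8074) = 89.846 ms/bit
  a = 561 − 89.846 × 2.8074 = 308.771 ms
Then RT(20) = 308.771 + 89.846 × log₂ 20 = 308.771 + 89.846 × 4.3219 ≈ 697.078 ms.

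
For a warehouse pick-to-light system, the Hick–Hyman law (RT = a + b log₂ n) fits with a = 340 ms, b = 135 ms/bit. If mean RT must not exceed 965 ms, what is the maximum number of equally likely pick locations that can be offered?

Set 340 + 135·log₂ n ≤ 965 → log₂ n ≤ (965 − 340)/135 = 4.6296.
So n ≤ 2^4.6296 = 24.755; the largest integer n is 24.

24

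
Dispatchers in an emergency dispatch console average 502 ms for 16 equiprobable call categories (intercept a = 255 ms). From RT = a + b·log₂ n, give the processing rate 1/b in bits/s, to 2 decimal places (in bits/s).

16.19 bits/s

Choice component = 502 − 255 = 247 ms over log₂(16) = 4 bits.
b = 247 / 4 = 61.750 ms/bit, so 1/b = 16.194 bits/s.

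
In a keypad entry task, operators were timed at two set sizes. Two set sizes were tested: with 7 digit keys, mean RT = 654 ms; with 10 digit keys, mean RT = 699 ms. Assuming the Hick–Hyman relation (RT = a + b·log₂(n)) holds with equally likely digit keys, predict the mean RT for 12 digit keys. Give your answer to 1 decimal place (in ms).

722.0 ms

With log₂ n on the abscissa the relation is linear; from the two conditions:
  b = (699 − 654) / (log₂ 10 − log₂ 7) = 45 / (3.3219 − 2.8074) = 87.451 ms/bit
  a = 654 − 87.451 × 2.8074 = 408.494 ms
Then RT(12) = 408.494 + 87.451 × log₂ 12 = 408.494 + 87.451 × 3.5850 ≈ 722.003 ms.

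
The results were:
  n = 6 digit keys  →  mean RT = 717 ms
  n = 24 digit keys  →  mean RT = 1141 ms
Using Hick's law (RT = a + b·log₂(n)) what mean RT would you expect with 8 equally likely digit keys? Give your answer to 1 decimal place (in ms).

RT is linear in log₂ n, so two points fix the line:
  b = (1141 − 717) / (log₂ 24 − log₂ 6) = 424 / (4.5850 − 2.5850) = 212.000 ms/bit
  a = 717 − 212.000 × 2.5850 = 168.988 ms
Then RT(8) = 168.988 + 212.000 × log₂ 8 = 168.988 + 212.000 × 3 ≈ 804.988 ms.

805.0 ms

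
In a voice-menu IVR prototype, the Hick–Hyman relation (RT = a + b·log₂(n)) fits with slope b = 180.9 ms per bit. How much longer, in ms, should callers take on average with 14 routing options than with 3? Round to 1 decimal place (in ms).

ΔRT = (a + b log₂ n₂) − (a + b log₂ n₁) = b·(log₂ n₂ − log₂ n₁).
log₂(14) − log₂(3) = 3.8074 − 1.5850 = 2.2224.
ΔRT = 180.9 × 2.2224 = 402.031 ms.

402.0 ms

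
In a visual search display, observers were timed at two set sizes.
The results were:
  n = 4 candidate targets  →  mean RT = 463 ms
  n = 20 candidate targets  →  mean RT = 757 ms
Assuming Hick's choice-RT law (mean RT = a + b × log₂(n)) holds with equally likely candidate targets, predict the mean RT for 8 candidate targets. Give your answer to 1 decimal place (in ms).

589.6 ms

Fit slope and intercept:
  b = (757 − 463) / (log₂ 20 − log₂ 4) = 294 / (4.3219 − 2) = 126.619 ms/bit
  a = 463 − 126.619 × 2 = 209.762 ms
Then RT(8) = 209.762 + 126.619 × log₂ 8 = 209.762 + 126.619 × 3 ≈ 589.619 ms.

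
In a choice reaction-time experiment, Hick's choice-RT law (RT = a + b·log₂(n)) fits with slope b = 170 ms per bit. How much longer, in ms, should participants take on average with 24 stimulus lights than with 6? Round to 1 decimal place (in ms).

Only the slope matters, since a is common to both: ΔRT = b·log₂(n₂/n₁).
log₂(24) − log₂(6) = log₂(24/6) = log₂(4) = 2.
ΔRT = 170 × 2.0000 = 340.000 ms.

340.0 ms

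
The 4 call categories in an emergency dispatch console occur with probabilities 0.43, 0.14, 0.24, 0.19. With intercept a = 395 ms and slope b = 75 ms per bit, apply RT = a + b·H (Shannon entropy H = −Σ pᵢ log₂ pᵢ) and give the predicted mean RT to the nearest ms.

535 ms

Entropy contributions −pᵢ log₂ pᵢ: 0.5236, 0.3971, 0.4941, 0.4552; sum H = 1.8700 bits.
RT = a + bH = 395 + 75·1.8700 = 535.25 ms.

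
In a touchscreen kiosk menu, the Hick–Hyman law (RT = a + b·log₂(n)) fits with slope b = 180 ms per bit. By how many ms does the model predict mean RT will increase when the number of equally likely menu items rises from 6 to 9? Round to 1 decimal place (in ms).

ΔRT = (a + b log₂ n₂) − (a + b log₂ n₁) = b·(log₂ n₂ − log₂ n₁).
log₂(9) − log₂(6) = 3.1699 − 2.5850 = 0.5850.
ΔRT = 180 × 0.5850 = 105.293 ms.

105.3 ms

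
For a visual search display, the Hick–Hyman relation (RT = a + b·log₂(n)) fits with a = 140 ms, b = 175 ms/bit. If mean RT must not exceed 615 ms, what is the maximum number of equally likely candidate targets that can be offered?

6

175·log₂ n ≤ 615 − 140 = 475, giving log₂ n ≤ 2.7143 and n ≤ 6.563. The largest whole number is 6.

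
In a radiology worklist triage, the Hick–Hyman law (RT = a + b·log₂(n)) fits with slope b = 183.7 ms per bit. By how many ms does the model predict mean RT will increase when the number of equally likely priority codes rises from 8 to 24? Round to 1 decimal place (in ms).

ΔRT = (a + b log₂ n₂) − (a + b log₂ n₁) = b·(log₂ n₂ − log₂ n₁).
log₂(24) − log₂(8) = 4.5850 − 3 = 1.5850.
ΔRT = 183.7 × 1.5850 = 291.158 ms.

291.2 ms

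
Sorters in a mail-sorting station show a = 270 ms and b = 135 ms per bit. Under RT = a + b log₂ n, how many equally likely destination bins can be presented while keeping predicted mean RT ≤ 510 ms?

135·log₂ n ≤ 510 − 270 = 240, giving log₂ n ≤ 1.7778 and n ≤ 3.429. The largest whole number is 3.

3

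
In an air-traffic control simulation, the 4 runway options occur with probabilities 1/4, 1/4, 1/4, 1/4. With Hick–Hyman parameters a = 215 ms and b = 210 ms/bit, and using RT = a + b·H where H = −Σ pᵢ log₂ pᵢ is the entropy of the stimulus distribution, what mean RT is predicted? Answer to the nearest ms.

635 ms

H = −Σ pᵢ log₂ pᵢ = 0.25·2 + 0.25·2 + 0.25·2 + 0.25·2 = 2.000 bits.
RT = 215 + 210 × 2.000 = 635.00 ms.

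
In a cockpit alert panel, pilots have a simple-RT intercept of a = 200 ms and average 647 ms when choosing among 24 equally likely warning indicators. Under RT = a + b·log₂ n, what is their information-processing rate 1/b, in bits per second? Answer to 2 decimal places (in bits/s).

Choice component = 647 − 200 = 447 ms over log₂(24) = 4.5850 bits.
b = 447 / 4.5850 = 97.493 ms/bit, so 1/b = 10.257 bits/s.

10.26 bits/s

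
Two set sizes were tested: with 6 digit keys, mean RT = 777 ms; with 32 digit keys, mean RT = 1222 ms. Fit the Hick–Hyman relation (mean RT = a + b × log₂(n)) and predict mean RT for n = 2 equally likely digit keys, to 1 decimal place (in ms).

485.0 ms

Solve the two-equation system in a and b:
  b = (1222 − 777) / (log₂ 32 − log₂ 6) = 445 / (5 − 2.5850) = 184.262 ms/bit
  a = 777 − 184.262 × 2.5850 = 300.689 ms
Then RT(2) = 300.689 + 184.262 × log₂ 2 = 300.689 + 184.262 × 1 ≈ 484.951 ms.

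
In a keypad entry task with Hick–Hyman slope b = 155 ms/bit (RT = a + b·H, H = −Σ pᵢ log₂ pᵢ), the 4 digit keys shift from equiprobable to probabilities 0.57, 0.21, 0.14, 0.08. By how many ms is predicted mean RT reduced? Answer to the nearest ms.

58 ms

Equiprobable entropy H₀ = log₂ 4 = 2.0000 bits.
Skewed entropy H = −Σ pᵢ log₂ pᵢ = 1.6237 bits.
ΔRT = b·(H₀ − H) = 155 × 0.3763 = 58.33 ms.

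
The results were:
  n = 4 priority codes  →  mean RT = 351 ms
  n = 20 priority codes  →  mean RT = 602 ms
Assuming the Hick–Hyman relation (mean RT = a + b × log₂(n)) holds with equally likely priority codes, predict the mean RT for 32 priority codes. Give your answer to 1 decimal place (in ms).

RT is linear in log₂ n, so two points fix the line:
  b = (602 − 351) / (log₂ 20 − log₂ 4) = 251 / (4.3219 − 2) = 108.100 ms/bit
  a = 351 − 108.100 × 2 = 134.800 ms
Then RT(32) = 134.800 + 108.100 × log₂ 32 = 134.800 + 108.100 × 5 ≈ 675.299 ms.

675.3 ms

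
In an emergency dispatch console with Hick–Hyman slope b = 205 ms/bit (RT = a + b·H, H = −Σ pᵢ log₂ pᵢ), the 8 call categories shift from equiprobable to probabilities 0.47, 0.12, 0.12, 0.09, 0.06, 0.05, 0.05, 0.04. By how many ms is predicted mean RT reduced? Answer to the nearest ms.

Equiprobable entropy H₀ = log₂ 8 = 3.0000 bits.
Skewed entropy H = −Σ pᵢ log₂ pᵢ = 2.4202 bits.
ΔRT = b·(H₀ − H) = 205 × 0.5798 = 118.85 ms.

119 ms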